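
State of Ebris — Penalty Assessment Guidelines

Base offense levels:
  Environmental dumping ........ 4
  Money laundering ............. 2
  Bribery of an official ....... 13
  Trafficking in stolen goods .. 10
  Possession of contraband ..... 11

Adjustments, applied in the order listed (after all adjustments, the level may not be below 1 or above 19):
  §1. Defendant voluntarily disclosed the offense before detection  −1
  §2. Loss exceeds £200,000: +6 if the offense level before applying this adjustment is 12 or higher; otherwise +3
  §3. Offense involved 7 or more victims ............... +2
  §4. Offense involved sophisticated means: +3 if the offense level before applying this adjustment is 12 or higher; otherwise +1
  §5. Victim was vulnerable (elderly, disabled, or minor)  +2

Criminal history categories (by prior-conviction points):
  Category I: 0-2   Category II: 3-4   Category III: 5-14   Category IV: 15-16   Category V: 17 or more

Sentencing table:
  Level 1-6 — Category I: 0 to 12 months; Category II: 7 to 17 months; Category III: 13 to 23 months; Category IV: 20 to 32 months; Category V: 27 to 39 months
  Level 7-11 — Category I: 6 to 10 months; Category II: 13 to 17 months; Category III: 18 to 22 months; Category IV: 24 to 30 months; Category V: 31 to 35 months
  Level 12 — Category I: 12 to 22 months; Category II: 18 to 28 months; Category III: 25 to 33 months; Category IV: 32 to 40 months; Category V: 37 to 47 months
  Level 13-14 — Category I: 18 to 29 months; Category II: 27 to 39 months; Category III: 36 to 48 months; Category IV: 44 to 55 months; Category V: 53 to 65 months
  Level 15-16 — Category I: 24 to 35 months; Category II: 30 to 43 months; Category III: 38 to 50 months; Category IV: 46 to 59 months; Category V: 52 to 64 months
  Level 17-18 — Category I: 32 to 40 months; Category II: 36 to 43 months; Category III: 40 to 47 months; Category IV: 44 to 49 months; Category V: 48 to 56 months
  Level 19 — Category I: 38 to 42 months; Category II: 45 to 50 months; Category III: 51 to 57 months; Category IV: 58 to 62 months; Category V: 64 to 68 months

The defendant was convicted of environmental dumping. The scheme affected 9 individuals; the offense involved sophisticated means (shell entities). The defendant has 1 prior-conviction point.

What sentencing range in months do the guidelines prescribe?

6-10 months

Base offense level for environmental dumping: 4.
§2 does not apply.
§3 applies: 4 + 2 = 6.
§4 applies (level before this adjustment is 6 < 12, so +1): 6 + 1 = 7.
§5 does not apply.
Final offense level: 7.
Criminal history: 1 prior point → Category I (0-2).
Level 7 falls in the 7-11 band.
Grid: Level 7-11 × Category I = 6-10 months.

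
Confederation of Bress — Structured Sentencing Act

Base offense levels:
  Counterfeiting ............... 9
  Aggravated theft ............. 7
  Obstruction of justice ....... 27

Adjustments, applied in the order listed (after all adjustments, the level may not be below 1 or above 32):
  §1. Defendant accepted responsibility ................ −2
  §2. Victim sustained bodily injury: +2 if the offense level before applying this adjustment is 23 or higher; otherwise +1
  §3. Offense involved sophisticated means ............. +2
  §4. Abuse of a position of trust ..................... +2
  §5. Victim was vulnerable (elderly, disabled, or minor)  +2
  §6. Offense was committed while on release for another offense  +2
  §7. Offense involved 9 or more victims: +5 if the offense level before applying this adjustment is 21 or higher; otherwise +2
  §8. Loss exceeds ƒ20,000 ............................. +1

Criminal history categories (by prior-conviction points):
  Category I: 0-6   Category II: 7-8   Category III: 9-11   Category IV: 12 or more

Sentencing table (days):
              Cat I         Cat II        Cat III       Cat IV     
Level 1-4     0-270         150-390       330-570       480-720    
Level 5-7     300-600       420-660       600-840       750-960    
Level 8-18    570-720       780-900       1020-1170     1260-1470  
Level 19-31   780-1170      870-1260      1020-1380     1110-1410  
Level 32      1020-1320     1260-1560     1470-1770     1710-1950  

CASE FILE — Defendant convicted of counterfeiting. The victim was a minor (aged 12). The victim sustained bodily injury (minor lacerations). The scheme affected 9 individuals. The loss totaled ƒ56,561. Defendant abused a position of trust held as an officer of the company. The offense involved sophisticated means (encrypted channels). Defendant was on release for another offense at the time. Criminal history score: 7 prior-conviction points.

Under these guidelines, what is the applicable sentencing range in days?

Base offense level for counterfeiting: 9.
§1 does not apply.
§2 applies (level before this adjustment is 9 < 23, so +1): 9 + 1 = 10.
§3 applies: 10 + 2 = 12.
§4 applies: 12 + 2 = 14.
§5 applies: 14 + 2 = 16.
§6 applies: 16 + 2 = 18.
§7 applies (level before this adjustment is 18 < 21, so +2): 18 + 2 = 20.
§8 applies: 20 + 1 = 21.
Final offense level: 21.
Criminal history: 7 prior points → Category II (7-8).
Level 21 falls in the 19-31 band.
Grid: Level 19-31 × Category II = 870-1260 days.

870-1260 days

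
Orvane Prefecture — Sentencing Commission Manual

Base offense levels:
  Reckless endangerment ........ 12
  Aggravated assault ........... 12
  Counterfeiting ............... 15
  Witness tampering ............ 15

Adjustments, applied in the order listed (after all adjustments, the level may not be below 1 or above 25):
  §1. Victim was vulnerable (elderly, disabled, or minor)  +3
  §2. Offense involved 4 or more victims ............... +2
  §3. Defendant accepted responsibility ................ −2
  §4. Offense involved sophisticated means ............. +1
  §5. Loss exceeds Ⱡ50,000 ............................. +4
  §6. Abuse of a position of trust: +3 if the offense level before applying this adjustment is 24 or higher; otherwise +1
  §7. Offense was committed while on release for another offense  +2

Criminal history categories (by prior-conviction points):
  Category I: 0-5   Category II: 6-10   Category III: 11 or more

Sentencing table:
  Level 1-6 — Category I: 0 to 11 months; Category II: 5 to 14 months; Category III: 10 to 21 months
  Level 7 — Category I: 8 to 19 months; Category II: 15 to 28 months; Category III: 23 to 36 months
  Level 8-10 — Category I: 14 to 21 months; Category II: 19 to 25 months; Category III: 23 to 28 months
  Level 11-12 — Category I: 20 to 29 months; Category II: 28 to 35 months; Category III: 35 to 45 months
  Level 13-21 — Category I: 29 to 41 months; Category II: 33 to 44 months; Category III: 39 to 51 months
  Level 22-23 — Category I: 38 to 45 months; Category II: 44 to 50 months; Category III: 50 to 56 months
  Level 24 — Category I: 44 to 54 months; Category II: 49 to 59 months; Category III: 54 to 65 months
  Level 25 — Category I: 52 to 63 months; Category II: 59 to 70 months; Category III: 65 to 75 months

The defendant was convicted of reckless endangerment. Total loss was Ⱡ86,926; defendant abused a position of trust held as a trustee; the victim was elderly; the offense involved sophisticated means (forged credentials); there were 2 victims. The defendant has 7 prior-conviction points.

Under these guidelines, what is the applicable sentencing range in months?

Base offense level for reckless endangerment: 12.
§1 applies: 12 + 3 = 15.
§2 does not apply.
§4 applies: 15 + 1 = 16.
§5 applies: 16 + 4 = 20.
§6 applies (level before this adjustment is 20 < 24, so +1): 20 + 1 = 21.
Final offense level: 21.
Criminal history: 7 prior points → Category II (6-10).
Level 21 falls in the 13-21 band.
Grid: Level 13-21 × Category II = 33-44 months.

33-44 months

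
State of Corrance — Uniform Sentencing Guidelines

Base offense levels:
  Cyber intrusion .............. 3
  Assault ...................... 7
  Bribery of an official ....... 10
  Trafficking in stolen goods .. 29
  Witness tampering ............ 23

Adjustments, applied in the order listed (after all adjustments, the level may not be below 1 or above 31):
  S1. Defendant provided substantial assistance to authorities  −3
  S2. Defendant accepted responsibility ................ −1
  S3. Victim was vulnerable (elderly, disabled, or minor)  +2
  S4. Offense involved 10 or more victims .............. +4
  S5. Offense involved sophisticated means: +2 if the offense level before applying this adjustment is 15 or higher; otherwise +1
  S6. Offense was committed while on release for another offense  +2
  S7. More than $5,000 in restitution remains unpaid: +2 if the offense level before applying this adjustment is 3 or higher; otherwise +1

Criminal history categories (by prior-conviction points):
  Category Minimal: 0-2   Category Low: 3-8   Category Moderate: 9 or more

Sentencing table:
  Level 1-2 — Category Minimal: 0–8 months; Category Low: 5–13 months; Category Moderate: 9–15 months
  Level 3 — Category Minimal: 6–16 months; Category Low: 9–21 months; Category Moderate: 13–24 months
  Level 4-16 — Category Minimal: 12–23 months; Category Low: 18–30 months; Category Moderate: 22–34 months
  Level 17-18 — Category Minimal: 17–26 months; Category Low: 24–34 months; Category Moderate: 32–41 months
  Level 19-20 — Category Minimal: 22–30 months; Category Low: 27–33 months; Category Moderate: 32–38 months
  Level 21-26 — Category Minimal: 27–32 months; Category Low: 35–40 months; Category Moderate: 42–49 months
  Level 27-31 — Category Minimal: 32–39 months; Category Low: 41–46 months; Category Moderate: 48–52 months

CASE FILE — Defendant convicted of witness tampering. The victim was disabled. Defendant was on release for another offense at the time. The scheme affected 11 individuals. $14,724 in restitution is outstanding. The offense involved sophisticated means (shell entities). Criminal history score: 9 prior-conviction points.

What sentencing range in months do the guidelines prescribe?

Base offense level for witness tampering: 23.
S1 does not apply.
S3 applies: 23 + 2 = 25.
S4 applies: 25 + 4 = 29.
S5 applies (level before this adjustment is 29 ≥ 15, so +2): 29 + 2 = 31.
S6 applies: 31 + 2 = 33.
S7 applies (level before this adjustment is 33 ≥ 3, so +2): 33 + 2 = 35.
Level 35 exceeds the maximum of 31; capped at 31.
Final offense level: 31.
Criminal history: 9 prior points → Category Moderate (9+).
Level 31 falls in the 27-31 band.
Grid: Level 27-31 × Category Moderate = 48-52 months.

48-52 months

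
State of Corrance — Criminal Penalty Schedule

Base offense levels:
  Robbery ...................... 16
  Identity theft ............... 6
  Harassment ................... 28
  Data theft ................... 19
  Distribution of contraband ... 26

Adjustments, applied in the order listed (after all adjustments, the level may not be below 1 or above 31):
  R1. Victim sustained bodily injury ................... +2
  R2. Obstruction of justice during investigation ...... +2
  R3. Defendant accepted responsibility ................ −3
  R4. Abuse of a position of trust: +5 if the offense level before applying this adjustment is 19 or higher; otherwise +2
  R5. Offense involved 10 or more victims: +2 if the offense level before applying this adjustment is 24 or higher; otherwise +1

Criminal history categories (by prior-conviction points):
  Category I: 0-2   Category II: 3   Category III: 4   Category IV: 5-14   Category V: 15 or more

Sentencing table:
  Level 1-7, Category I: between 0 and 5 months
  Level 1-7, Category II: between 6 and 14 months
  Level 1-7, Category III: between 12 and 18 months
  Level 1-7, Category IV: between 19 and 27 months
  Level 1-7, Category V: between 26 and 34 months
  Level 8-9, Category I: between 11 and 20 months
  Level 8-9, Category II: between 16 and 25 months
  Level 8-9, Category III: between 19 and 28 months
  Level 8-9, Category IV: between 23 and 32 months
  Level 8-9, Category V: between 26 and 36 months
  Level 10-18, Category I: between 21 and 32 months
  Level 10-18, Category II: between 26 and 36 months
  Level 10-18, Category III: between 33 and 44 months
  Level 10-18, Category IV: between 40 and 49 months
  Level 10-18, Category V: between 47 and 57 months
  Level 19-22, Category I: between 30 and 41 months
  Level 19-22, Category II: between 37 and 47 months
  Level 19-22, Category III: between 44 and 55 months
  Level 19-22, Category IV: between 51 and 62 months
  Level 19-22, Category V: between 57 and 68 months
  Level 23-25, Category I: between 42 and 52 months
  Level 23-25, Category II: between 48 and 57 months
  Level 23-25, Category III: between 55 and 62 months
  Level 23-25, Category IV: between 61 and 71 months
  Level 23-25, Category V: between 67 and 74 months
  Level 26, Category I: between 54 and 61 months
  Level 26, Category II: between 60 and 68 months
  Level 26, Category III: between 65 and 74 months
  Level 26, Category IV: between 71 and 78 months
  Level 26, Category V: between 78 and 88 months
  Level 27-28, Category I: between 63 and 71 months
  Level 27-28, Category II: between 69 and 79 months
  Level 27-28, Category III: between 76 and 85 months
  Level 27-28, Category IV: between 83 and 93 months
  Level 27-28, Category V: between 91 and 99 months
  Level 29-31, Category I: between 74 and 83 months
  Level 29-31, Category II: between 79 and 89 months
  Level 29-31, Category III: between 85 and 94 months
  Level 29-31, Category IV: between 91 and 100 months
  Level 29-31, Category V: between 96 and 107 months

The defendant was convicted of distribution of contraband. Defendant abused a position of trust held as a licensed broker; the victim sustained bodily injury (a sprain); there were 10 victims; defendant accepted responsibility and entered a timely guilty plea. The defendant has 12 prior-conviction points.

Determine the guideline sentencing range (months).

91-100 months

Base offense level for distribution of contraband: 26.
R1 applies: 26 + 2 = 28.
R3 applies: 28 − 3 = 25.
R4 applies (level before this adjustment is 25 ≥ 19, so +5): 25 + 5 = 30.
R5 applies (level before this adjustment is 30 ≥ 24, so +2): 30 + 2 = 32.
Level 32 exceeds the maximum of 31; capped at 31.
Final offense level: 31.
Criminal history: 12 prior points → Category IV (5-14).
Level 31 falls in the 29-31 band.
Grid: Level 29-31 × Category IV = 91-100 months.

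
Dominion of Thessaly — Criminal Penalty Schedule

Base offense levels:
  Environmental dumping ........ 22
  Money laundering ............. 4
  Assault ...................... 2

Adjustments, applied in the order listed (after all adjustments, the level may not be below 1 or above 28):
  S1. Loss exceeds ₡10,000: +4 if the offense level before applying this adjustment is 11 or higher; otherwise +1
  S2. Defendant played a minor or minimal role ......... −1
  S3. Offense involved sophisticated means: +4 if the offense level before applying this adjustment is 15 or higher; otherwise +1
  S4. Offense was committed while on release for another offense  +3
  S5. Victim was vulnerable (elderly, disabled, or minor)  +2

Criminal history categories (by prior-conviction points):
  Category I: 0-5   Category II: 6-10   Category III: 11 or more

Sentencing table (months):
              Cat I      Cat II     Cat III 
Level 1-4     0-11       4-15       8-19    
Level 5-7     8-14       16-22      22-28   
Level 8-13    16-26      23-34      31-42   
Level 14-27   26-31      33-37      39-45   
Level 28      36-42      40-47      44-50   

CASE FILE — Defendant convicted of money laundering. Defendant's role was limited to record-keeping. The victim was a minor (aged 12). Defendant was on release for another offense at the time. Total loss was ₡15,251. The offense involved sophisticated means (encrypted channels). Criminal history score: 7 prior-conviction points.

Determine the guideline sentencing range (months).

23-34 months

Base offense level for money laundering: 4.
S1 applies (level before this adjustment is 4 < 11, so +1): 4 + 1 = 5.
S2 applies: 5 − 1 = 4.
S3 applies (level before this adjustment is 4 < 15, so +1): 4 + 1 = 5.
S4 applies: 5 + 3 = 8.
S5 applies: 8 + 2 = 10.
Final offense level: 10.
Criminal history: 7 prior points → Category II (6-10).
Level 10 falls in the 8-13 band.
Grid: Level 8-13 × Category II = 23-34 months.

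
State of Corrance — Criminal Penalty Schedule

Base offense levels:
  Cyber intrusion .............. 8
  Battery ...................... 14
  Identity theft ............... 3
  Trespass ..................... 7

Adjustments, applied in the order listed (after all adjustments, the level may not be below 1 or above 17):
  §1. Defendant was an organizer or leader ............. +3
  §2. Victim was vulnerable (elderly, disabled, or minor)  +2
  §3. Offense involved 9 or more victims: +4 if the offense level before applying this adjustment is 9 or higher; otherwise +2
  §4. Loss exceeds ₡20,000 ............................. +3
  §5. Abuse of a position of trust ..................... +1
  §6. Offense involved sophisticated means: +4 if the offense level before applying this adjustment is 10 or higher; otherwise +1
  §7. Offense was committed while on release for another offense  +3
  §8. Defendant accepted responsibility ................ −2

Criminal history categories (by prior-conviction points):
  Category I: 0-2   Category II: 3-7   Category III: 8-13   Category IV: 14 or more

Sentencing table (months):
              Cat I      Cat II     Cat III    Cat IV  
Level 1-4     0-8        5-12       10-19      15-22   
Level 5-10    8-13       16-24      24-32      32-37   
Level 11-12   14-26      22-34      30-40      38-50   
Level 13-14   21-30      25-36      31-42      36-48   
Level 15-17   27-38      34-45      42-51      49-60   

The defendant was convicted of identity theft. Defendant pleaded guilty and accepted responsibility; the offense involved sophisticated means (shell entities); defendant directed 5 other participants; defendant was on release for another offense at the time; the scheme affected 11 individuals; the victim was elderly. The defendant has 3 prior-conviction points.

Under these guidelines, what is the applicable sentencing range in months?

Base offense level for identity theft: 3.
§1 applies: 3 + 3 = 6.
§2 applies: 6 + 2 = 8.
§3 applies (level before this adjustment is 8 < 9, so +2): 8 + 2 = 10.
§4 does not apply.
§5 does not apply.
§6 applies (level before this adjustment is 10 ≥ 10, so +4): 10 + 4 = 14.
§7 applies: 14 + 3 = 17.
§8 applies: 17 − 2 = 15.
Final offense level: 15.
Criminal history: 3 prior points → Category II (3-7).
Level 15 falls in the 15-17 band.
Grid: Level 15-17 × Category II = 34-45 months.

34-45 months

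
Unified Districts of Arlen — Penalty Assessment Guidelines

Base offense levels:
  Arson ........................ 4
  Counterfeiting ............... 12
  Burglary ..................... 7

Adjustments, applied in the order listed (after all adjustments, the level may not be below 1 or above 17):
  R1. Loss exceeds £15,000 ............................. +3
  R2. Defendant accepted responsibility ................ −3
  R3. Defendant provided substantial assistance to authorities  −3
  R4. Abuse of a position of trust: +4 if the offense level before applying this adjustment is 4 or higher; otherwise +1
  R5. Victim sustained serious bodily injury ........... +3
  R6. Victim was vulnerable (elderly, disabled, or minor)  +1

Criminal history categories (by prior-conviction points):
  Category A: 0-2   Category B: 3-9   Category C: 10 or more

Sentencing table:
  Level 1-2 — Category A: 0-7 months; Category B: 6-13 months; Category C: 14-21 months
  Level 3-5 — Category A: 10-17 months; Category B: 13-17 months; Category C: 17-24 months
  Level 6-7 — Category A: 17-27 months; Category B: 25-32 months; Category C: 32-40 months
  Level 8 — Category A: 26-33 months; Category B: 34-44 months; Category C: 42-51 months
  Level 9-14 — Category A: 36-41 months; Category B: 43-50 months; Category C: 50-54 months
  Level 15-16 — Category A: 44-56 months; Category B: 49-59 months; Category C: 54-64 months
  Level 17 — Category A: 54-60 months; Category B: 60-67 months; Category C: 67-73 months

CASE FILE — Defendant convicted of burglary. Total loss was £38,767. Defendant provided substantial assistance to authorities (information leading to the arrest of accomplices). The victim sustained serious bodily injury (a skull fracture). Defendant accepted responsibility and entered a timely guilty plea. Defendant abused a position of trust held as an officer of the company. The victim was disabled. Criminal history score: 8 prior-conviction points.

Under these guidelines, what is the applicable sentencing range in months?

43-50 months

Base offense level for burglary: 7.
R1 applies: 7 + 3 = 10.
R2 applies: 10 − 3 = 7.
R3 applies: 7 − 3 = 4.
R4 applies (level before this adjustment is 4 ≥ 4, so +4): 4 + 4 = 8.
R5 applies: 8 + 3 = 11.
R6 applies: 11 + 1 = 12.
Final offense level: 12.
Criminal history: 8 prior points → Category B (3-9).
Level 12 falls in the 9-14 band.
Grid: Level 9-14 × Category B = 43-50 months.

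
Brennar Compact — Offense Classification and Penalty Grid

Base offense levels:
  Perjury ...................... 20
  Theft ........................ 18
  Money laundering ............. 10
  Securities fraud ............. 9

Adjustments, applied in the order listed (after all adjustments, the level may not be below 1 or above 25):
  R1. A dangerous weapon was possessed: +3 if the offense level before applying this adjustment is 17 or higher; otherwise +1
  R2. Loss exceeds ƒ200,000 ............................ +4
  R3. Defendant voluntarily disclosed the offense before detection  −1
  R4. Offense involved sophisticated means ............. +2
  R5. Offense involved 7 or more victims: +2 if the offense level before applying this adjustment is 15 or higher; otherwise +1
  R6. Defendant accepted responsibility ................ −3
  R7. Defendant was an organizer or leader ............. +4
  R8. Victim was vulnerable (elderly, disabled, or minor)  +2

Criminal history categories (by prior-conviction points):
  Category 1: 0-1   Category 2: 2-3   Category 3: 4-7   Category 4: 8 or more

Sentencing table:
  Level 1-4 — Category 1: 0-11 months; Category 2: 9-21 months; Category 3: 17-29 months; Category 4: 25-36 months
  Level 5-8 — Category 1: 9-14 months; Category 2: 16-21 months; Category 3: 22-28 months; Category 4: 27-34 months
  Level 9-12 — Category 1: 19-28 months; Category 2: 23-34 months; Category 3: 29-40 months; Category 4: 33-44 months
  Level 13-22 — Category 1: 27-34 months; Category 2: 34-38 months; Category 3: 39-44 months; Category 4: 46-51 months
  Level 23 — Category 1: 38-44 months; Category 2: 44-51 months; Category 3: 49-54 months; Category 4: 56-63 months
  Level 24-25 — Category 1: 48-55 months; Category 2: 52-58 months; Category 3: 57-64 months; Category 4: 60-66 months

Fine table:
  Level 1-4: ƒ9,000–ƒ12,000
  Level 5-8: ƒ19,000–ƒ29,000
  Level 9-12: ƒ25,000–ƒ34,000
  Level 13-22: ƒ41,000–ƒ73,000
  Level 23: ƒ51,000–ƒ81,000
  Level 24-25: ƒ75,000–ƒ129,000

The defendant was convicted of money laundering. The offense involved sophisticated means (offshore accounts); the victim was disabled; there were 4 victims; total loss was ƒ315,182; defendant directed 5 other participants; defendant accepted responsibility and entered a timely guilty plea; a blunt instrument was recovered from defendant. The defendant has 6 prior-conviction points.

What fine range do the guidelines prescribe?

ƒ41,000–ƒ73,000

Base offense level for money laundering: 10.
R1 applies (level before this adjustment is 10 < 17, so +1): 10 + 1 = 11.
R2 applies: 11 + 4 = 15.
R3 does not apply.
R4 applies: 15 + 2 = 17.
R5 does not apply.
R6 applies: 17 − 3 = 14.
R7 applies: 14 + 4 = 18.
R8 applies: 18 + 2 = 20.
Final offense level: 20.
Level 20 falls in the 13-22 band.
Fine table: Level 13-22 → ƒ41,000–ƒ73,000.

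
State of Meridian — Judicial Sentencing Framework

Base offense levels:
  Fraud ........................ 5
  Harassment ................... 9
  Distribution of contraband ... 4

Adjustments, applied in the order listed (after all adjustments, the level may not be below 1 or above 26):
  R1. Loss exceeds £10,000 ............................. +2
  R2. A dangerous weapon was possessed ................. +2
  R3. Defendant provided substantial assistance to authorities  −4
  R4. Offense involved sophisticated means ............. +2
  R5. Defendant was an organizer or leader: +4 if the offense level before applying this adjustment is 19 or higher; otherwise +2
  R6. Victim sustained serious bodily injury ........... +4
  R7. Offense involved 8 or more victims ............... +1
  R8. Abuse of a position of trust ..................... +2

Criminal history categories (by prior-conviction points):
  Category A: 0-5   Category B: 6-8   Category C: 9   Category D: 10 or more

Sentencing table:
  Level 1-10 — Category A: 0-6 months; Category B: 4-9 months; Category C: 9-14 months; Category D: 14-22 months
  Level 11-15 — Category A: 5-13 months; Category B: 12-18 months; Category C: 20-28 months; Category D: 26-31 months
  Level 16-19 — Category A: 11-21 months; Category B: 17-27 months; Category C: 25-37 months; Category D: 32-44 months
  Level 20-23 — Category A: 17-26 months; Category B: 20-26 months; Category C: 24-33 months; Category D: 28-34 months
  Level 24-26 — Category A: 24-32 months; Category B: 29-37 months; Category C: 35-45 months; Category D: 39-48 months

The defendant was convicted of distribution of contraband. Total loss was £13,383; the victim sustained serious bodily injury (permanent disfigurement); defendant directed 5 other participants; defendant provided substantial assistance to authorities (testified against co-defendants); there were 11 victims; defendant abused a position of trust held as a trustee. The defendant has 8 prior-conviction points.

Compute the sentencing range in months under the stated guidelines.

Base offense level for distribution of contraband: 4.
R1 applies: 4 + 2 = 6.
R3 applies: 6 − 4 = 2.
R4 does not apply.
R5 applies (level before this adjustment is 2 < 19, so +2): 2 + 2 = 4.
R6 applies: 4 + 4 = 8.
R7 applies: 8 + 1 = 9.
R8 applies: 9 + 2 = 11.
Final offense level: 11.
Criminal history: 8 prior points → Category B (6-8).
Level 11 falls in the 11-15 band.
Grid: Level 11-15 × Category B = 12-18 months.

12-18 months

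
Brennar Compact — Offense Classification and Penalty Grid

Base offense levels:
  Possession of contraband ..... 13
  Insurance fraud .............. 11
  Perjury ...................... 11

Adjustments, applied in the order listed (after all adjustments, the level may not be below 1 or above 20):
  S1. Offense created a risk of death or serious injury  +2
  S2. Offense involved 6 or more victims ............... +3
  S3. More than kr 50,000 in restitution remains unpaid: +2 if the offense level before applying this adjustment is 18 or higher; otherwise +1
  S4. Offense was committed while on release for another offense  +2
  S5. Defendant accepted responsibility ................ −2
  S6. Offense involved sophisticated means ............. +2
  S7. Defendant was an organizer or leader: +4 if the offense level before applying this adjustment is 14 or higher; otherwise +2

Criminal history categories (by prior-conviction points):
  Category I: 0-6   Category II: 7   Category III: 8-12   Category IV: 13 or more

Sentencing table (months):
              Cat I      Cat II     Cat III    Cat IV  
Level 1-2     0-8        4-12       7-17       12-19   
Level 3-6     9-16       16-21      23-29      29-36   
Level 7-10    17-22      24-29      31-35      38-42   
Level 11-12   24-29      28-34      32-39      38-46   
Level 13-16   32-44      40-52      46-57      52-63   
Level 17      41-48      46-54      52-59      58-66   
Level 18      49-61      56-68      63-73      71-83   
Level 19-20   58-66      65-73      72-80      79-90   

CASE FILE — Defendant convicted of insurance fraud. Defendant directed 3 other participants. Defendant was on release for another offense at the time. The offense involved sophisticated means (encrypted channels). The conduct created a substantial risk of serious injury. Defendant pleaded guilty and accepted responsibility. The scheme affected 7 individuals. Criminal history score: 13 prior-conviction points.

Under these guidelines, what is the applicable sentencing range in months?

Base offense level for insurance fraud: 11.
S1 applies: 11 + 2 = 13.
S2 applies: 13 + 3 = 16.
S4 applies: 16 + 2 = 18.
S5 applies: 18 − 2 = 16.
S6 applies: 16 + 2 = 18.
S7 applies (level before this adjustment is 18 ≥ 14, so +4): 18 + 4 = 22.
Level 22 exceeds the maximum of 20; capped at 20.
Final offense level: 20.
Criminal history: 13 prior points → Category IV (13+).
Level 20 falls in the 19-20 band.
Grid: Level 19-20 × Category IV = 79-90 months.

79-90 months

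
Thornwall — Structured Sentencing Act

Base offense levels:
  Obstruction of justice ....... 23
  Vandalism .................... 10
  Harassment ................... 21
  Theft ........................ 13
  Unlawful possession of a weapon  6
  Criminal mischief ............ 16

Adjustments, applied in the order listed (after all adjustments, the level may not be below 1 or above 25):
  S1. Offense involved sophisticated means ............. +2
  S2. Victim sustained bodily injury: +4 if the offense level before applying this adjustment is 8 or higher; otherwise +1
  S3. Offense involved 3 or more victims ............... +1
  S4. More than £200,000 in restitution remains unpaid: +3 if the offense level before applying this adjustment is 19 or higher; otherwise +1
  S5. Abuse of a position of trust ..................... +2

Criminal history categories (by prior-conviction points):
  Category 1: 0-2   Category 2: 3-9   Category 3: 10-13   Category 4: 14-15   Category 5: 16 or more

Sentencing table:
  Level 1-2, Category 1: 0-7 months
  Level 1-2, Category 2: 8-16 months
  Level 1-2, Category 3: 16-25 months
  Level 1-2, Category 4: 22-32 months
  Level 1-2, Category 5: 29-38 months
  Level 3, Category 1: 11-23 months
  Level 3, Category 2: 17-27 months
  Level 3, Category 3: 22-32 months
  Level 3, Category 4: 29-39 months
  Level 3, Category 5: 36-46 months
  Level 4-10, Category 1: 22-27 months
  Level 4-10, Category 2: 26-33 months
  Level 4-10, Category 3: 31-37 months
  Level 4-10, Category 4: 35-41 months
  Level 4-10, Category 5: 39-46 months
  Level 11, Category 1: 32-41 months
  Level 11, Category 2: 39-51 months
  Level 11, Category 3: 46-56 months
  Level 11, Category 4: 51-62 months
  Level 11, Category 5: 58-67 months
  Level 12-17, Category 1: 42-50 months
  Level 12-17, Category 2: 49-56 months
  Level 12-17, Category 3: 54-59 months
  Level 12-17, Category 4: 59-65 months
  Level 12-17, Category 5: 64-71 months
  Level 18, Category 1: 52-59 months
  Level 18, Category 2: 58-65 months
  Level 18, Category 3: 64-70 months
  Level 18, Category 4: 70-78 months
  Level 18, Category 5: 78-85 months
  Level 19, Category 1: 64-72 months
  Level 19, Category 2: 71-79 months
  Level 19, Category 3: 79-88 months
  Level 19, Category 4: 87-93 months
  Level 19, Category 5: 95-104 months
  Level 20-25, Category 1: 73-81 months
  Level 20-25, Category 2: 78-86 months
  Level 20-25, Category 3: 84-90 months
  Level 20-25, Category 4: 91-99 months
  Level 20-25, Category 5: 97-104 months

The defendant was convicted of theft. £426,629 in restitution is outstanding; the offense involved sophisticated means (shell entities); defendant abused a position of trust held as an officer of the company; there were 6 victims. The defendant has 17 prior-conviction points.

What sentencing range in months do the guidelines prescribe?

Base offense level for theft: 13.
S1 applies: 13 + 2 = 15.
S2 does not apply.
S3 applies: 15 + 1 = 16.
S4 applies (level before this adjustment is 16 < 19, so +1): 16 + 1 = 17.
S5 applies: 17 + 2 = 19.
Final offense level: 19.
Criminal history: 17 prior points → Category 5 (16+).
Level 19 falls in the 19 band.
Grid: Level 19 × Category 5 = 95-104 months.

95-104 months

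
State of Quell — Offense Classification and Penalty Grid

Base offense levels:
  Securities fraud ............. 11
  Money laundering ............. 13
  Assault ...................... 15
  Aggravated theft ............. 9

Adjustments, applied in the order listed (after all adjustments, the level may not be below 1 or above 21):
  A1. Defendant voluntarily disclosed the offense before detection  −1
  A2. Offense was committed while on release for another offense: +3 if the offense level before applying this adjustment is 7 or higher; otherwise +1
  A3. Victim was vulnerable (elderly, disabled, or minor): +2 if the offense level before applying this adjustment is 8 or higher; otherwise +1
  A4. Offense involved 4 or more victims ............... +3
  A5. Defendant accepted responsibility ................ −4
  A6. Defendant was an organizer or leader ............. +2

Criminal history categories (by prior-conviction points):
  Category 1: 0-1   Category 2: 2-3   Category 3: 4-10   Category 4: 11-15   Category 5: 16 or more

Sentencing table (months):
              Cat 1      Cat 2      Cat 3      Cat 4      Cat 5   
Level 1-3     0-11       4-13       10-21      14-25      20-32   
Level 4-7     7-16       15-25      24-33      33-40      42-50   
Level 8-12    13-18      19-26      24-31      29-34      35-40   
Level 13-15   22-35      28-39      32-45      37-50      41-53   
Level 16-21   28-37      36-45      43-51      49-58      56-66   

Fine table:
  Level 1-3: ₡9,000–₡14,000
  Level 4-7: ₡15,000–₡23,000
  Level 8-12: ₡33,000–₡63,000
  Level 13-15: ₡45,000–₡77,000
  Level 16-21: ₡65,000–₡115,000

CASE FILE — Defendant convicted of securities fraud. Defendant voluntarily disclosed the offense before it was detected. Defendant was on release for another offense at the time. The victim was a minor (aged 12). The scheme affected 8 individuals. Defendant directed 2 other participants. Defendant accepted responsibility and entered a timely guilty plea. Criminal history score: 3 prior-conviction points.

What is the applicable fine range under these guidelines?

₡65,000–₡115,000

Base offense level for securities fraud: 11.
A1 applies: 11 − 1 = 10.
A2 applies (level before this adjustment is 10 ≥ 7, so +3): 10 + 3 = 13.
A3 applies (level before this adjustment is 13 ≥ 8, so +2): 13 + 2 = 15.
A4 applies: 15 + 3 = 18.
A5 applies: 18 − 4 = 14.
A6 applies: 14 + 2 = 16.
Final offense level: 16.
Level 16 falls in the 16-21 band.
Fine table: Level 16-21 → ₡65,000–₡115,000.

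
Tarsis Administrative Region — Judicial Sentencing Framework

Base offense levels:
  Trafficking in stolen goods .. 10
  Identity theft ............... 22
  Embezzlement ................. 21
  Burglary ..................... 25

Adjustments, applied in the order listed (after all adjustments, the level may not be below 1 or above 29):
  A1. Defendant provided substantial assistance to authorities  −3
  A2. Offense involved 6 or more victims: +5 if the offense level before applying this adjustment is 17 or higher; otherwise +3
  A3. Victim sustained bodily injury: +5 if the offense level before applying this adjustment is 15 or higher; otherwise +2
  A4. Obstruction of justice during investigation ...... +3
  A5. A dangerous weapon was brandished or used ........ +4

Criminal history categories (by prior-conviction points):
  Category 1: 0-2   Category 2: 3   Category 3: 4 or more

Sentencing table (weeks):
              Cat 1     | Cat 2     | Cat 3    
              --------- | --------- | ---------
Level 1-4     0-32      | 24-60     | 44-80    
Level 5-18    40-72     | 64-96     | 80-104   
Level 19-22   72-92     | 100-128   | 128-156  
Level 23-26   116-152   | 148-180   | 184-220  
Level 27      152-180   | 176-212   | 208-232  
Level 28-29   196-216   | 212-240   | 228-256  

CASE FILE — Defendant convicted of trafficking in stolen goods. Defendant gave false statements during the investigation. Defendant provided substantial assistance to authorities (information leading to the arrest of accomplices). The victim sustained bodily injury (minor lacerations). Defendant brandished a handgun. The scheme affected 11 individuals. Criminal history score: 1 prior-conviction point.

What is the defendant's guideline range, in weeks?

72-92 weeks

Base offense level for trafficking in stolen goods: 10.
A1 applies: 10 − 3 = 7.
A2 applies (level before this adjustment is 7 < 17, so +3): 7 + 3 = 10.
A3 applies (level before this adjustment is 10 < 15, so +2): 10 + 2 = 12.
A4 applies: 12 + 3 = 15.
A5 applies: 15 + 4 = 19.
Final offense level: 19.
Criminal history: 1 prior point → Category 1 (0-2).
Level 19 falls in the 19-22 band.
Grid: Level 19-22 × Category 1 = 72-92 weeks.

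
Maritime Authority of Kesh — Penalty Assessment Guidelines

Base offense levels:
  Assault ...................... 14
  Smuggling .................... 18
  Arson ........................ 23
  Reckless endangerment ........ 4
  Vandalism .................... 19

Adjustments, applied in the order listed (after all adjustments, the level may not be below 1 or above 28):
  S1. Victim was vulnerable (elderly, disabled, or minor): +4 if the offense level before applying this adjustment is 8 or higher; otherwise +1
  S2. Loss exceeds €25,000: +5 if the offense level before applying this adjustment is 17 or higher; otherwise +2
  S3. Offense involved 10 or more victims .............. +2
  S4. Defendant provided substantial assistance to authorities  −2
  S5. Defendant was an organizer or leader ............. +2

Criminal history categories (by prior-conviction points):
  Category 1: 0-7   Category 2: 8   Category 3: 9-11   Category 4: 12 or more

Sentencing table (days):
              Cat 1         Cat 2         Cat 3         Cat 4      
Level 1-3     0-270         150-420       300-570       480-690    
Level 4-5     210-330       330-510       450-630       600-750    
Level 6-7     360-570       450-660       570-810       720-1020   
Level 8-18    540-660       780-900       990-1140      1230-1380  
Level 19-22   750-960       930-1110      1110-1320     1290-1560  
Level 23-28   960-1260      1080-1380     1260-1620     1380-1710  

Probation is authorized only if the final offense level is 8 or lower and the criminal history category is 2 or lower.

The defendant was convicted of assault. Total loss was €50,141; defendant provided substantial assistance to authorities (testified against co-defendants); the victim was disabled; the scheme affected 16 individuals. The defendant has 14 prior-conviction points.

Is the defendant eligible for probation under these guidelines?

No

Base offense level for assault: 14.
S1 applies (level before this adjustment is 14 ≥ 8, so +4): 14 + 4 = 18.
S2 applies (level before this adjustment is 18 ≥ 17, so +5): 18 + 5 = 23.
S3 applies: 23 + 2 = 25.
S4 applies: 25 − 2 = 23.
S5 does not apply.
Final offense level: 23.
Criminal history: 14 prior points → Category 4 (12+).
Level 23 falls in the 23-28 band.
Grid: Level 23-28 × Category 4 = 1380-1710 days.
Probation check: level 23 > 8 and category 4 > 2 → not eligible.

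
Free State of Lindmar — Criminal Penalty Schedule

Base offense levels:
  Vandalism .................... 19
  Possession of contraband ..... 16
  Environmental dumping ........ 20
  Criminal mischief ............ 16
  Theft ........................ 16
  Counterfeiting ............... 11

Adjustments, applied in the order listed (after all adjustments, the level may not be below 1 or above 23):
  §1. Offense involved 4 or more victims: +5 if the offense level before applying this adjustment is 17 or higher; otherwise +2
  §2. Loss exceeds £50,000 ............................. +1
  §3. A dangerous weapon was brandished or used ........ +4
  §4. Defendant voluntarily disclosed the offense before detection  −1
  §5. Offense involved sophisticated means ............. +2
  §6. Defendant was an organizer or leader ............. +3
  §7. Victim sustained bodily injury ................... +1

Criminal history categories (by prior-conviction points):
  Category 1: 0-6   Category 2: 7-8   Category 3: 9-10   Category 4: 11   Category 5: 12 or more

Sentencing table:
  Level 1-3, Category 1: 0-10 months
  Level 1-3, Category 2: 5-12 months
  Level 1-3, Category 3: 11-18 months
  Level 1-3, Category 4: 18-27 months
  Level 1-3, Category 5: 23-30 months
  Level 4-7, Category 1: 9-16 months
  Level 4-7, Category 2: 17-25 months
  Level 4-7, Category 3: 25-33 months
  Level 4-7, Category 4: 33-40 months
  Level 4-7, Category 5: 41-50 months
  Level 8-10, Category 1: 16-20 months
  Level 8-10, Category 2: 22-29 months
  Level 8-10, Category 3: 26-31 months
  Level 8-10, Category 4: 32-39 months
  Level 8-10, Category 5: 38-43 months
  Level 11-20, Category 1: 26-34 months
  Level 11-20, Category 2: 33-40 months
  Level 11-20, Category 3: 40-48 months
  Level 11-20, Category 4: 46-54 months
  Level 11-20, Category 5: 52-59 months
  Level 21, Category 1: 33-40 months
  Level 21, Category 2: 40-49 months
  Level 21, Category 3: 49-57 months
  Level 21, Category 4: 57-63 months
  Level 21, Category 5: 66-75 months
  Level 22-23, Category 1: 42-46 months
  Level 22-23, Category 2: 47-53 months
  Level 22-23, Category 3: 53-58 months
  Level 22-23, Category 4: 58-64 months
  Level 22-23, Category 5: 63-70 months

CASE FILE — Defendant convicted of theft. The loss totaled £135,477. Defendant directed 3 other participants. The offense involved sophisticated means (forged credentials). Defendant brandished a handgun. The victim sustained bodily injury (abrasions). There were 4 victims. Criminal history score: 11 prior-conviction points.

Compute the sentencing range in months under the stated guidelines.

Base offense level for theft: 16.
§1 applies (level before this adjustment is 16 < 17, so +2): 16 + 2 = 18.
§2 applies: 18 + 1 = 19.
§3 applies: 19 + 4 = 23.
§5 applies: 23 + 2 = 25.
§6 applies: 25 + 3 = 28.
§7 applies: 28 + 1 = 29.
Level 29 exceeds the maximum of 23; capped at 23.
Final offense level: 23.
Criminal history: 11 prior points → Category 4 (11).
Level 23 falls in the 22-23 band.
Grid: Level 22-23 × Category 4 = 58-64 months.

58-64 months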